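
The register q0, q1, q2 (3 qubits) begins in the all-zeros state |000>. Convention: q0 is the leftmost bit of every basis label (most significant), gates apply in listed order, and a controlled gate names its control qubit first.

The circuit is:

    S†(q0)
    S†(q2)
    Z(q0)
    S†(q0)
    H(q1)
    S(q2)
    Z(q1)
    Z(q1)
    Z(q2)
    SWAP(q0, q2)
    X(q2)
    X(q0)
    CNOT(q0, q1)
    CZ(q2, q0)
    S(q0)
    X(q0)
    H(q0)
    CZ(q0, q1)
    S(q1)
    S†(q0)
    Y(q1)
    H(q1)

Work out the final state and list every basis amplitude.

The final amplitudes are 0 on |000>, sqrt(2)*(1 - I)/4 on |001>, 0 on |010>, sqrt(2)*(-1 - I)/4 on |011>, 0 on |100>, sqrt(2)*(1 - I)/4 on |101>, 0 on |110>, sqrt(2)*(1 + I)/4 on |111>.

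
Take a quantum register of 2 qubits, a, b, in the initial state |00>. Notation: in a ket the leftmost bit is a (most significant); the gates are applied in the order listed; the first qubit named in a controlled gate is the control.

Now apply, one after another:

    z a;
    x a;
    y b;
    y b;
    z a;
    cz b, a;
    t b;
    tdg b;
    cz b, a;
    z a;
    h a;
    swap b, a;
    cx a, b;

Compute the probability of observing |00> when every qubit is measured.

The probability of measuring |00> is 1/2.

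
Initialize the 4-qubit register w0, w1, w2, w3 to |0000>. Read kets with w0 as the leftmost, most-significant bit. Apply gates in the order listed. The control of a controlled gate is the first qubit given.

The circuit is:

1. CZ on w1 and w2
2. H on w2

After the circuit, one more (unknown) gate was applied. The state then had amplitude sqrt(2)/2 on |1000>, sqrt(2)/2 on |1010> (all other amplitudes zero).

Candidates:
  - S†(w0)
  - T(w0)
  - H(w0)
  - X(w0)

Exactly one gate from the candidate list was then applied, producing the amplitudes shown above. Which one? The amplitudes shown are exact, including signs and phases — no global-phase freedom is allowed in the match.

It was X(w0) that produced the state shown.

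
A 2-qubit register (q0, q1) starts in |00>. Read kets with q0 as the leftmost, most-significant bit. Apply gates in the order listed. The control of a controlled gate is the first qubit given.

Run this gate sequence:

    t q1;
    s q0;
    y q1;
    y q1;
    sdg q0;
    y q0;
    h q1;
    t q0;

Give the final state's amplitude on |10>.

|10> carries amplitude sqrt(2)*exp(3*I*pi/4)/2 in the final state. Key observation: the block from step 2 through step 5 cancels to the identity and can be dropped.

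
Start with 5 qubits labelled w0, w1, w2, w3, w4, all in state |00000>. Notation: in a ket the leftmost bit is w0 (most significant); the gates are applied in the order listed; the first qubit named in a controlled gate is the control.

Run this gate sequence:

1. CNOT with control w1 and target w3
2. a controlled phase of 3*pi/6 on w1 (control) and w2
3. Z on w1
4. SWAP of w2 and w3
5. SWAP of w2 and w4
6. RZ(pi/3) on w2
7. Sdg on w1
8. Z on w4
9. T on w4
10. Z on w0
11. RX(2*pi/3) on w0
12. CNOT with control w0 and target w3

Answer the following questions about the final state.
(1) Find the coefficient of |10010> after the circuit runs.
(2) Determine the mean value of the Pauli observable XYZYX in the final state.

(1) |10010> carries amplitude -sqrt(3)*exp(I*pi/3)/2 in the final state.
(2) In the final state, XYZYX has expectation 0.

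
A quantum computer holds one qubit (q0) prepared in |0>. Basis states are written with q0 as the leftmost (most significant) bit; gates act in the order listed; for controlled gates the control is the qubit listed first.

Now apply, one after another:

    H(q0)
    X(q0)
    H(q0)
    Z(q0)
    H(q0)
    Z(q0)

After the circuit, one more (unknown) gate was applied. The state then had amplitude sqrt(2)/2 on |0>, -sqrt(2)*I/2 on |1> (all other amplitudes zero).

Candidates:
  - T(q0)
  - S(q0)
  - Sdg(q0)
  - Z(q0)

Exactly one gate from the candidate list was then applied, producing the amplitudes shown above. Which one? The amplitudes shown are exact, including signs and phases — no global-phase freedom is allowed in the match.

The unique candidate consistent with the amplitudes is S(q0). Key observation: steps 1-4 multiply out to the identity, so the circuit reduces to the remaining gates.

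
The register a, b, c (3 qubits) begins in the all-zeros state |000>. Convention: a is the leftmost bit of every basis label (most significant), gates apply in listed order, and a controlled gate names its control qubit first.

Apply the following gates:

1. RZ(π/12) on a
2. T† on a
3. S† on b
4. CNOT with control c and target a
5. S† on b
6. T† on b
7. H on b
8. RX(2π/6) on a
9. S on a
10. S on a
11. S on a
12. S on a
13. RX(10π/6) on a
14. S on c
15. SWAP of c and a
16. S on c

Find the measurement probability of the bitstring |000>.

A full measurement returns |000> with probability 1/2.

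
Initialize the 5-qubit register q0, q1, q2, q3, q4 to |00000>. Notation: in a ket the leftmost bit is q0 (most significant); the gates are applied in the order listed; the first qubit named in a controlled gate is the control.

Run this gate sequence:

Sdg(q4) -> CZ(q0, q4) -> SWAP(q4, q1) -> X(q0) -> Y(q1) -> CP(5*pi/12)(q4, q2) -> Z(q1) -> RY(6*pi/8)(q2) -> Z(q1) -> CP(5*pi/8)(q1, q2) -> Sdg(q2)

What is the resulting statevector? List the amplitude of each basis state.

The resulting statevector has amplitude I*sqrt(2 - sqrt(2))/2 on |11000>, sqrt(sqrt(2) + 2)*exp(5*I*pi/8)/2 on |11100>, and 0 on every other basis state.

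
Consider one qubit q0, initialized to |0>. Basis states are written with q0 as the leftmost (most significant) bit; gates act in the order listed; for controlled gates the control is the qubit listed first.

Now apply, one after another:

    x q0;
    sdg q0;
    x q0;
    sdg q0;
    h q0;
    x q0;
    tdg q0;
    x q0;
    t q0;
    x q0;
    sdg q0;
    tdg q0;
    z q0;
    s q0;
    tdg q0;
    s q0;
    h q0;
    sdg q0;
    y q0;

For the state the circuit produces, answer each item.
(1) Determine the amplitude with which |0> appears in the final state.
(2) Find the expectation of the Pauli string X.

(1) The final state's coefficient on |0> equals (1 - I)*exp(3*I*pi/4)/2.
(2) The expectation value of X is 1.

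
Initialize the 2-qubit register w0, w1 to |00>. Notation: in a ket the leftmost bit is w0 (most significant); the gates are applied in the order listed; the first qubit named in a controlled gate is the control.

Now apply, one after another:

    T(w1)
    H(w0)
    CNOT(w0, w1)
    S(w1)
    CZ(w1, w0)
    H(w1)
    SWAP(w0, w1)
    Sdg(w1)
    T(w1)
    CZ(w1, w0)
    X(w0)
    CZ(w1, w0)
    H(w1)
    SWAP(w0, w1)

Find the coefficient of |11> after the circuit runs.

The amplitude on |11> is sqrt(2)*(1 - exp(I*pi/4))/4.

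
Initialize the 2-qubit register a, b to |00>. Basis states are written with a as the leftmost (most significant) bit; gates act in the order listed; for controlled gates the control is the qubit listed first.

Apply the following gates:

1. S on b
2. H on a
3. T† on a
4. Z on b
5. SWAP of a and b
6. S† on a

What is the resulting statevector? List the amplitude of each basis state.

The final amplitudes are sqrt(2)/2 on |00>, -sqrt(2)*exp(3*I*pi/4)/2 on |01>, 0 on |10>, 0 on |11>.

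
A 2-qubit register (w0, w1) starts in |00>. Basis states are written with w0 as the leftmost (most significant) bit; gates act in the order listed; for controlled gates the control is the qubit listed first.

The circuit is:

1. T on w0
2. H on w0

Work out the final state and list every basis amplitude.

The final amplitudes are sqrt(2)/2 on |00>, 0 on |01>, sqrt(2)/2 on |10>, 0 on |11>.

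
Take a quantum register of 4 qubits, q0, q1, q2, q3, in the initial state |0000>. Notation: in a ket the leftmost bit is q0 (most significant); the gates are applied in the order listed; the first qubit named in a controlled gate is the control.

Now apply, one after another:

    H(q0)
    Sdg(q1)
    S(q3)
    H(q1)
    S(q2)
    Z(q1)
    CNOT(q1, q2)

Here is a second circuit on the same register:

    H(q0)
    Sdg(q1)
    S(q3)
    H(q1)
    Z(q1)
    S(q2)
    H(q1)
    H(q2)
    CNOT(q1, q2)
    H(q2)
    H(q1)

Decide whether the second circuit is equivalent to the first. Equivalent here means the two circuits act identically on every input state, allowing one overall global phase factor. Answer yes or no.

No — the two circuits implement different unitaries, even allowing a global phase.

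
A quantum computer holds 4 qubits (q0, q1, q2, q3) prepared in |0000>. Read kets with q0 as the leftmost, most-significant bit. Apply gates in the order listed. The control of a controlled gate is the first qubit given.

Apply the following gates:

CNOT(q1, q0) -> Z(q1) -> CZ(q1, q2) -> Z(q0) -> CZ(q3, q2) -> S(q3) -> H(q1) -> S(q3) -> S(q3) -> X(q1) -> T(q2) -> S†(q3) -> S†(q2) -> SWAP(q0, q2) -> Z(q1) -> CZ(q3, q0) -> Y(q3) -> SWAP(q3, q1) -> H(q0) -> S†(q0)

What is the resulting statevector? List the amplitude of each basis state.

The final amplitudes are I/2 on |0100>, -I/2 on |0101>, 1/2 on |1100>, -1/2 on |1101>, and 0 on every other basis state.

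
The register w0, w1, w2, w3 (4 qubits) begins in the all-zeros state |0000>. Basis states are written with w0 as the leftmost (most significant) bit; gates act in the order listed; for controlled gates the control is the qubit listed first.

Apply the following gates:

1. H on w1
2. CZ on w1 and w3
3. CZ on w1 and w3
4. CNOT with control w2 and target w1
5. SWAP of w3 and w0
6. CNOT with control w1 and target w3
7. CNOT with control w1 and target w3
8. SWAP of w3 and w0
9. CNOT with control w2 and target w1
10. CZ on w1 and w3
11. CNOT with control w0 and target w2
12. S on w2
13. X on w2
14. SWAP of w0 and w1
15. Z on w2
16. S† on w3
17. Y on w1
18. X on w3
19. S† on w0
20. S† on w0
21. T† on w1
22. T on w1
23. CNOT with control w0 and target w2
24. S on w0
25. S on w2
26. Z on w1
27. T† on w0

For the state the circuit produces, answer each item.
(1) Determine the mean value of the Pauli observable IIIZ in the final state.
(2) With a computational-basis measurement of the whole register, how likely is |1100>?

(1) In the final state, IIIZ has expectation -1. Key observation: the block from step 3 through step 10 cancels to the identity and can be dropped.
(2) A full measurement returns |1100> with probability 0.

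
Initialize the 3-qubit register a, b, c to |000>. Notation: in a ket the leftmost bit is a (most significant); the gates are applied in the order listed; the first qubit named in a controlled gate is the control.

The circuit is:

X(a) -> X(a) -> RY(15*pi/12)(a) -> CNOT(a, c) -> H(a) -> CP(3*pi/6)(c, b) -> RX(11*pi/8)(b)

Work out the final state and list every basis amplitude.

The final amplitudes are sqrt(4 - 2*sqrt(2))*cos(5*pi/16)/4 on |000>, -sqrt(2*sqrt(2) + 4)*cos(5*pi/16)/4 on |001>, I*sqrt(4 - 2*sqrt(2))*sin(5*pi/16)/4 on |010>, -I*sqrt(2*sqrt(2) + 4)*sin(5*pi/16)/4 on |011>, sqrt(4 - 2*sqrt(2))*cos(5*pi/16)/4 on |100>, sqrt(2*sqrt(2) + 4)*cos(5*pi/16)/4 on |101>, I*sqrt(4 - 2*sqrt(2))*sin(5*pi/16)/4 on |110>, I*sqrt(2*sqrt(2) + 4)*sin(5*pi/16)/4 on |111>. Key observation: steps 1-2 multiply out to the identity, so the circuit reduces to the remaining gates.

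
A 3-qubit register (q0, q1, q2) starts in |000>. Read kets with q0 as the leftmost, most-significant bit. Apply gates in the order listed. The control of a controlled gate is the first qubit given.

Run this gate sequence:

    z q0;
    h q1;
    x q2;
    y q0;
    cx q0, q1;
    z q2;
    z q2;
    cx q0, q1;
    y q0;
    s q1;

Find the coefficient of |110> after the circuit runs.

The final state's coefficient on |110> equals 0. Key observation: gates 4-9 undo each other exactly, leaving only the rest of the circuit to track.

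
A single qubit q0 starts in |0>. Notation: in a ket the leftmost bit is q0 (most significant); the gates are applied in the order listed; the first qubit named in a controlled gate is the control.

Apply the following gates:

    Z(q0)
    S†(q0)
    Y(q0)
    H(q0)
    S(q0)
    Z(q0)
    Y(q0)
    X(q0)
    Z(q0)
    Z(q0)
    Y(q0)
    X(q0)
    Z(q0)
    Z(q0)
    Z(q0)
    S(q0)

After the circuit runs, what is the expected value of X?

The observable X averages to 1.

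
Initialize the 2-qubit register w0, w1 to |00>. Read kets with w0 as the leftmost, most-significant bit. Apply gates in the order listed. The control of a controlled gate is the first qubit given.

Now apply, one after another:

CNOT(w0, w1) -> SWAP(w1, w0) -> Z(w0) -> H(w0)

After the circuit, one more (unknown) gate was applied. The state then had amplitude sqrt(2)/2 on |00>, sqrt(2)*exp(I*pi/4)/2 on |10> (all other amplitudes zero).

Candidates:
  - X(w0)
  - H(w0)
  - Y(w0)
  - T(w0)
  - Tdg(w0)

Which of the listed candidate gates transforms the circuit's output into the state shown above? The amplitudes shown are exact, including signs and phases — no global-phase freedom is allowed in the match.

The unique candidate consistent with the amplitudes is T(w0).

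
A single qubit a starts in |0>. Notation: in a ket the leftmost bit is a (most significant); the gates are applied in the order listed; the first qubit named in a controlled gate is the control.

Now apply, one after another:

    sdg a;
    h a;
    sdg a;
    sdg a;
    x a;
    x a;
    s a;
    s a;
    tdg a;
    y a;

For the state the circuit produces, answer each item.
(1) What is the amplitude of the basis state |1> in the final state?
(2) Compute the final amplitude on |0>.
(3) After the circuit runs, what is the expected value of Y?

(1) The amplitude on |1> is sqrt(2)*I/2.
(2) |0> carries amplitude -sqrt(2)*exp(I*pi/4)/2 in the final state.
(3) The expectation value of Y is -sqrt(2)/2.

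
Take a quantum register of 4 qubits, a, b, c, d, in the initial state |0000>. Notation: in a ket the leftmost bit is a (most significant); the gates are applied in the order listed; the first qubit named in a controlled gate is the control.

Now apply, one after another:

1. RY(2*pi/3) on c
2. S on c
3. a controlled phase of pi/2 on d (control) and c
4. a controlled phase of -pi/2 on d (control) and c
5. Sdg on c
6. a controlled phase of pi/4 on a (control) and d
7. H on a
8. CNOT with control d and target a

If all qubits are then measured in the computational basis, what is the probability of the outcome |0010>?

A full measurement returns |0010> with probability 3/8. Key observation: gates 2-5 undo each other exactly, leaving only the rest of the circuit to track.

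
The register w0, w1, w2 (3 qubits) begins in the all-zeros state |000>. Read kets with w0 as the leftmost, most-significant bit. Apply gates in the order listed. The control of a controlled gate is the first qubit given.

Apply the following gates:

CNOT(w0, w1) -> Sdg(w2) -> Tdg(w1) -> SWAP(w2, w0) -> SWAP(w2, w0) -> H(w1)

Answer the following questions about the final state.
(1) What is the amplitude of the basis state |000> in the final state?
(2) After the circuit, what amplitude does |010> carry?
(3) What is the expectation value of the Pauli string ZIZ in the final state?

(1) The amplitude on |000> is sqrt(2)/2. Key observation: gates 4-5 undo each other exactly, leaving only the rest of the circuit to track.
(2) |010> carries amplitude sqrt(2)/2 in the final state.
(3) The observable ZIZ averages to 1.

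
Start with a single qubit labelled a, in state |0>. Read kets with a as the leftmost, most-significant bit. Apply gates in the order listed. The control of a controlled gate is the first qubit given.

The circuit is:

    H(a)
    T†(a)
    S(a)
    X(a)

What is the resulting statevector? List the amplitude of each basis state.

The final amplitudes are sqrt(2)*exp(I*pi/4)/2 on |0>, sqrt(2)/2 on |1>.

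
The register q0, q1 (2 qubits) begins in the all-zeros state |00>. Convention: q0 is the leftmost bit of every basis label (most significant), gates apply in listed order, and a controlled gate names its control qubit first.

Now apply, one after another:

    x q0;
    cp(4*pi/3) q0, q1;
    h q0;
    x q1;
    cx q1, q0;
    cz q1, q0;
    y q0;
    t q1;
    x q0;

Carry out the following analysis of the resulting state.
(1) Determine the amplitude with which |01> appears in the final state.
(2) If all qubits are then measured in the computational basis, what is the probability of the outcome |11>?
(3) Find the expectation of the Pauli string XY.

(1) The final state's coefficient on |01> equals -sqrt(2)*exp(3*I*pi/4)/2.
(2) A full measurement returns |11> with probability 1/2.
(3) The observable XY averages to 0.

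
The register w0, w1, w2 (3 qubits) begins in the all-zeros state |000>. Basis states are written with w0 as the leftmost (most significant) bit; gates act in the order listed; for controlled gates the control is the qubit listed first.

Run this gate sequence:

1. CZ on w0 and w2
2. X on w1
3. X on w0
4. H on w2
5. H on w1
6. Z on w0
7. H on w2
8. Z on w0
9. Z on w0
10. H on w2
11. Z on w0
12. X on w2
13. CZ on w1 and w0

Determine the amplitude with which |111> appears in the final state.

The amplitude on |111> is 1/2. Key observation: the block from step 6 through step 11 cancels to the identity and can be dropped.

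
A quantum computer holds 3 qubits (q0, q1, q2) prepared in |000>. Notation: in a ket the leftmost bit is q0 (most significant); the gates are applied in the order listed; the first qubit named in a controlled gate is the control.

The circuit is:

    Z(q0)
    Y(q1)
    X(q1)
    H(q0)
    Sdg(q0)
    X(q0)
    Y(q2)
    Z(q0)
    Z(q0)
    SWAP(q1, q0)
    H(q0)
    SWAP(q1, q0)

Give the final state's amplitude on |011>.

|011> carries amplitude I/2 in the final state.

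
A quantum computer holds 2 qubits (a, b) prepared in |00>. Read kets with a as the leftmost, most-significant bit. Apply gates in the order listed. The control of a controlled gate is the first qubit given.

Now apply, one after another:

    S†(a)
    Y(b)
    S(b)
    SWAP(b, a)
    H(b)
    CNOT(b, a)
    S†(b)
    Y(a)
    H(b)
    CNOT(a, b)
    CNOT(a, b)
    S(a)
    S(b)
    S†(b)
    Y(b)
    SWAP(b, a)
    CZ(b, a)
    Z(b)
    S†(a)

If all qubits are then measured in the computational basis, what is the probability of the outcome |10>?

Outcome |10> occurs with probability 1/4.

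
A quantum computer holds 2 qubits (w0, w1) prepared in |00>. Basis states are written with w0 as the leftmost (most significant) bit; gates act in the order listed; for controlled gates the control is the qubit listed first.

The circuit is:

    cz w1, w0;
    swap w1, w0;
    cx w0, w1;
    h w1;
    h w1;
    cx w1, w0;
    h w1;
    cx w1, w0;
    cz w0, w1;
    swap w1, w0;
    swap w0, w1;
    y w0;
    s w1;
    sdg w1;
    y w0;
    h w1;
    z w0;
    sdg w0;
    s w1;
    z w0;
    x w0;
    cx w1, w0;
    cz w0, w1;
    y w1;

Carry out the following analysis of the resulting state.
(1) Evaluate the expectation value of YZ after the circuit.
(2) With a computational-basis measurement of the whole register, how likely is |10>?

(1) The observable YZ averages to 1.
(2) Outcome |10> occurs with probability 1/4.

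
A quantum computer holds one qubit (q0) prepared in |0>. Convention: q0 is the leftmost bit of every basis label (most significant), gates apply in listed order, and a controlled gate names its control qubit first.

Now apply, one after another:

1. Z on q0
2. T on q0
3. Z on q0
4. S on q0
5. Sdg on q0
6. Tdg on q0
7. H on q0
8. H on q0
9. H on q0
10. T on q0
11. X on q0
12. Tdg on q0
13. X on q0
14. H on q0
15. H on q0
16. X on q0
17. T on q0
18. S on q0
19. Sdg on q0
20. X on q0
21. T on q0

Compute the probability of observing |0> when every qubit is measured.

Outcome |0> occurs with probability 1/2. Key observation: the block from step 12 through step 17 cancels to the identity and can be dropped.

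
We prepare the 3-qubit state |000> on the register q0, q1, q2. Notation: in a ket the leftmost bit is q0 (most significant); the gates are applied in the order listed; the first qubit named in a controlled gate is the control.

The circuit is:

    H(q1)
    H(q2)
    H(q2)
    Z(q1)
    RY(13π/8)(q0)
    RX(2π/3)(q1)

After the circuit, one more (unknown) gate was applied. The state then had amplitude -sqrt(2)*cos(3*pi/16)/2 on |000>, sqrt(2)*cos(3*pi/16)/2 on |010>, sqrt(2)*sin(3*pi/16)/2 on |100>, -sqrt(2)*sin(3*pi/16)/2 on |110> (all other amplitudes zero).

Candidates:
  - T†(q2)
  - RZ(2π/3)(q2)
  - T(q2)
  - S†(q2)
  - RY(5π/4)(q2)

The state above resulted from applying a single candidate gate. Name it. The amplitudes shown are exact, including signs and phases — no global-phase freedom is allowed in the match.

The applied gate was RZ(2π/3)(q2). Key observation: gates 2-3 undo each other exactly, leaving only the rest of the circuit to track.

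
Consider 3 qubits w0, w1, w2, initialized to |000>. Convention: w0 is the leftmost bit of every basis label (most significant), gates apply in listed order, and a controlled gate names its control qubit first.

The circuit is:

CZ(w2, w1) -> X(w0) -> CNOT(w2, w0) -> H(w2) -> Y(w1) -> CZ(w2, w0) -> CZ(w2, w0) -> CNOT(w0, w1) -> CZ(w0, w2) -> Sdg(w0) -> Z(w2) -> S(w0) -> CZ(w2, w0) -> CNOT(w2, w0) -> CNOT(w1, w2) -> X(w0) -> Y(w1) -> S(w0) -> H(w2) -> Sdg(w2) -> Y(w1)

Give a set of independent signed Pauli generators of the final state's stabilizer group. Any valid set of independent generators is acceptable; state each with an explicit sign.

The stabilizer group can be generated by -YIZ, -ZIY, +IZI, among other valid generating sets.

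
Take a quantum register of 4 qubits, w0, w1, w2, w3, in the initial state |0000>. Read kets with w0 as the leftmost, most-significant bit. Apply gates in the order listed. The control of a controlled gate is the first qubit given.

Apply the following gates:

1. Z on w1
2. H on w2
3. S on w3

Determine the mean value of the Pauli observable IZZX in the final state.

The expectation value of IZZX is 0.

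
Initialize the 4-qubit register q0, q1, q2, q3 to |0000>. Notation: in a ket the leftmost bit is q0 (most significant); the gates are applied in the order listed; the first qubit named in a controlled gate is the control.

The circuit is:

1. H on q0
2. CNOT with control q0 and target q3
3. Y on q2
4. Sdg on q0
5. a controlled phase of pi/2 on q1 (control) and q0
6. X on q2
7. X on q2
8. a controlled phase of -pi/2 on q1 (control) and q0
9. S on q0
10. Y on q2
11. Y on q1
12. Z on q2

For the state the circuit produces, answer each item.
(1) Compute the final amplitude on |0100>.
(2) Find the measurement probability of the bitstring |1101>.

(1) The final state's coefficient on |0100> equals sqrt(2)*I/2. Key observation: gates 3-10 undo each other exactly, leaving only the rest of the circuit to track.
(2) The probability of measuring |1101> is 1/2.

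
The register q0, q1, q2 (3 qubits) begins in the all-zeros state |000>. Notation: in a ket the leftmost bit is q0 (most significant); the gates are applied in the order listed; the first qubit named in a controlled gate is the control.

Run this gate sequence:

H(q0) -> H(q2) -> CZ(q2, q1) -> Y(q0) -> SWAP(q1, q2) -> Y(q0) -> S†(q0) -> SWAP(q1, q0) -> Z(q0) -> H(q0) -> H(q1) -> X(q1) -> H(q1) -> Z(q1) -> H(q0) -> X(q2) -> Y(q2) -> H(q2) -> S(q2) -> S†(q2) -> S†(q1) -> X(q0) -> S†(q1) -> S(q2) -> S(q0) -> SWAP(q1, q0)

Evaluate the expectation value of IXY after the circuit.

In the final state, IXY has expectation 0.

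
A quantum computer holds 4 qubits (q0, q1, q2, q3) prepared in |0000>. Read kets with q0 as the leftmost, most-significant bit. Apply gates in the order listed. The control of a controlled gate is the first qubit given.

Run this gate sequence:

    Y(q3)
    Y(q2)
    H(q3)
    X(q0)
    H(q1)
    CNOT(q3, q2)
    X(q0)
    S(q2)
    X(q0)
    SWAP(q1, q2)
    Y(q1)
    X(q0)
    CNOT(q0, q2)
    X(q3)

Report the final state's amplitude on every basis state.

After the circuit, the state carries amplitude -1/2 on |0001>, -1/2 on |0011>, I/2 on |0100>, I/2 on |0110>, and 0 on every other basis state.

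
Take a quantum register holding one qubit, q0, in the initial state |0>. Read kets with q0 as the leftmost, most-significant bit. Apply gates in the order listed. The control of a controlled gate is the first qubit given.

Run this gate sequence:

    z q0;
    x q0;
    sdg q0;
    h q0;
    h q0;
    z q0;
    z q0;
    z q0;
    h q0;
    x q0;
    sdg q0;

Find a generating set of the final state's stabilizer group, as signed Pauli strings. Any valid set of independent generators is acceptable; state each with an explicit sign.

The final state is stabilized by the group generated by +Y; other independent generating sets are equally valid.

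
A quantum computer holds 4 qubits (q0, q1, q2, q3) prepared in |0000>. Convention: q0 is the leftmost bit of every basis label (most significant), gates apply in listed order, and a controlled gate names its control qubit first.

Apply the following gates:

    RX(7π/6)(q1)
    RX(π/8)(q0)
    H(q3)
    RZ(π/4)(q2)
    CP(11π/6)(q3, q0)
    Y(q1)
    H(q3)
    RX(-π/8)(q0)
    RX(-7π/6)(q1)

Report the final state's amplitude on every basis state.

The resulting statevector has amplitude (-(sqrt(sqrt(2) + 2) + 6)*exp(7*I*pi/24) - (2 - sqrt(sqrt(2) + 2))*exp(I*pi/8))*exp(7*I*pi/12)/16 on |0000>, (2 - sqrt(sqrt(2) + 2))*(-exp(7*I*pi/8) + exp(17*I*pi/24))/16 on |0001>, 0 on |0010>, 0 on |0011>, -sqrt(3)*I*exp(-I*pi/8)*cos(pi/16)**2/2 - sqrt(3)*I*exp(-I*pi/8)*sin(pi/16)**2/4 - sqrt(3)*I*exp(-7*I*pi/24)*sin(pi/16)**2/4 on |0100>, -sqrt(3)*exp(3*I*pi/8)/8 - sqrt(3)*sqrt(sqrt(2) + 2)*exp(5*I*pi/24)/16 + sqrt(3)*exp(5*I*pi/24)/8 + sqrt(3)*sqrt(sqrt(2) + 2)*exp(3*I*pi/8)/16 on |0101>, 0 on |0110>, 0 on |0111>, sqrt(2 - sqrt(2))*(-exp(5*I*pi/24) + exp(3*I*pi/8))/16 on |1000>, sqrt(2 - sqrt(2))*(-exp(3*I*pi/8) + exp(5*I*pi/24))/16 on |1001>, 0 on |1010>, 0 on |1011>, sqrt(3)*exp(-I*pi/8)*sin(pi/16)*cos(pi/16)/4 - sqrt(3)*exp(-7*I*pi/24)*sin(pi/16)*cos(pi/16)/4 on |1100>, sqrt(3)*exp(-7*I*pi/24)*sin(pi/16)*cos(pi/16)/4 - sqrt(3)*exp(-I*pi/8)*sin(pi/16)*cos(pi/16)/4 on |1101>, 0 on |1110>, 0 on |1111>.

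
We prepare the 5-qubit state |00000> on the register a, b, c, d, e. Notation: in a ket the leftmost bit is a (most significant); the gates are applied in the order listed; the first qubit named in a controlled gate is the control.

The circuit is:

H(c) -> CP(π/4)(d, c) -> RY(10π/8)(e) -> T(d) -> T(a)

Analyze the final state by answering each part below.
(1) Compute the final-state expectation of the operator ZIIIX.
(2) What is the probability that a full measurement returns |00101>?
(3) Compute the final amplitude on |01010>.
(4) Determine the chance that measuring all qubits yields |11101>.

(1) In the final state, ZIIIX has expectation -sqrt(2)/2.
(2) The probability of measuring |00101> is sqrt(2)/8 + 1/4.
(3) |01010> carries amplitude 0 in the final state.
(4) Outcome |11101> occurs with probability 0.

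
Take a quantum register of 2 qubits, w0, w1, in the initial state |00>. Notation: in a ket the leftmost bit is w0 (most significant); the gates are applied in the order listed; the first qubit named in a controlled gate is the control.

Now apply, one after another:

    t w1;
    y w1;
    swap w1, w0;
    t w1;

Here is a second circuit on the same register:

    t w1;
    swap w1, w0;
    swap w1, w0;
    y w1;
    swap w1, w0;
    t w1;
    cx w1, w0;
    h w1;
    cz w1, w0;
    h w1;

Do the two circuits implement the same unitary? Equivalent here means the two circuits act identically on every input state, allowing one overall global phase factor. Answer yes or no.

No — the two circuits implement different unitaries, even allowing a global phase.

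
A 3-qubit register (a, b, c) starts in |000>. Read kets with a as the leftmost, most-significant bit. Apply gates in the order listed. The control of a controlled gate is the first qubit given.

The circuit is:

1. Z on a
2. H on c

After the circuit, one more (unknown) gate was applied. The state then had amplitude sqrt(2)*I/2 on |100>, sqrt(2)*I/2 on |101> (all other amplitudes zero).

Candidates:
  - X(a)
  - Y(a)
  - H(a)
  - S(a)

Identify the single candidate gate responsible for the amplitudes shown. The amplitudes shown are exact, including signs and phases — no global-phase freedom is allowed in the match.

The applied gate was Y(a).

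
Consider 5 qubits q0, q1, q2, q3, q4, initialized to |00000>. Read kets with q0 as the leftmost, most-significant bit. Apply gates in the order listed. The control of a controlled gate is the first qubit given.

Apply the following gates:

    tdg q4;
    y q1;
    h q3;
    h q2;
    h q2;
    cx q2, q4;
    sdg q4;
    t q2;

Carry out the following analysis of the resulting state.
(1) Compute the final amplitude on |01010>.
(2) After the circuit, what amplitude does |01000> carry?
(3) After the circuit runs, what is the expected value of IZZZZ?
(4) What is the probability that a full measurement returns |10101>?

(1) The amplitude on |01010> is sqrt(2)*I/2. Key observation: steps 4-5 multiply out to the identity, so the circuit reduces to the remaining gates.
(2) The amplitude on |01000> is sqrt(2)*I/2.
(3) In the final state, IZZZZ has expectation 0.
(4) The probability of measuring |10101> is 0.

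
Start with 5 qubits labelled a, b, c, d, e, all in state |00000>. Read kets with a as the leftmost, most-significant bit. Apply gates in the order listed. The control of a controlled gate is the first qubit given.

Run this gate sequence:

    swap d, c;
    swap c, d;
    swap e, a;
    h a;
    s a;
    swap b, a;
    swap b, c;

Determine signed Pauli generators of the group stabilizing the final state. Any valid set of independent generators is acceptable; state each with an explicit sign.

One valid set of independent stabilizer generators is +IIYII, +ZIIII, +IZIII, +IIIZI, +IIIIZ (any independent generating set of the same group is equally correct).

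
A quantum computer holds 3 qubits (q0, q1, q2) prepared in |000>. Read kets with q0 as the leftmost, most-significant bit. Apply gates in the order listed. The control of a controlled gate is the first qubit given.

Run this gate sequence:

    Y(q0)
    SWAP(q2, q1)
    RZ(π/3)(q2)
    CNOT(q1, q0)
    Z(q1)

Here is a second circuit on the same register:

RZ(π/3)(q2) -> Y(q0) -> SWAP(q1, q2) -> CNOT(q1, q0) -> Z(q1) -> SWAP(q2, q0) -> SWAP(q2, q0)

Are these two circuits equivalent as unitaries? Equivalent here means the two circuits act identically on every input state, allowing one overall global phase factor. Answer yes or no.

No — the two circuits implement different unitaries, even allowing a global phase.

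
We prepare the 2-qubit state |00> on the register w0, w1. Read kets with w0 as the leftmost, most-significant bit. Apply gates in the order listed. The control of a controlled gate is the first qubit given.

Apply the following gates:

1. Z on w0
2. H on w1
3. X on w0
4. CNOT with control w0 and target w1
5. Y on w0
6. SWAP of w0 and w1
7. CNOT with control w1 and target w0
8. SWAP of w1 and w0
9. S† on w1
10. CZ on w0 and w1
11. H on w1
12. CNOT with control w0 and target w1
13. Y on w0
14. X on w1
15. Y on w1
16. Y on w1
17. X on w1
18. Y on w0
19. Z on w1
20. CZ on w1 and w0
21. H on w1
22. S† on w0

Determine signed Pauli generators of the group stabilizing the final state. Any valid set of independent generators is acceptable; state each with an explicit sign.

The final state is stabilized by the group generated by +IY, +ZI; other independent generating sets are equally valid. Key observation: gates 13-18 undo each other exactly, leaving only the rest of the circuit to track.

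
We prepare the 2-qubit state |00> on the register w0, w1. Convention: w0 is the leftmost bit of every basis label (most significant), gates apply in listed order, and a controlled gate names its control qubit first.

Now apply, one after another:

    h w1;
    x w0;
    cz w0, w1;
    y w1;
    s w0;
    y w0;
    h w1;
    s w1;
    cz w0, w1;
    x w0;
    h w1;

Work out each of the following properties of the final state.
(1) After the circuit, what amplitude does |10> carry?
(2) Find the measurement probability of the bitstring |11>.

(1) The final state's coefficient on |10> equals sqrt(2)*I/2.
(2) Outcome |11> occurs with probability 1/2.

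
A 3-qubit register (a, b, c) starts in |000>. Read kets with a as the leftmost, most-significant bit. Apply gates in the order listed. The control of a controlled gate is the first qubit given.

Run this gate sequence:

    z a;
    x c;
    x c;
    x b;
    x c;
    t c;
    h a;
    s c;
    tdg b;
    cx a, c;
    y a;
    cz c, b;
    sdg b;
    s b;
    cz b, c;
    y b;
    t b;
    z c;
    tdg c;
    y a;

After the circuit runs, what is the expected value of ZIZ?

The expectation value of ZIZ is -1. Key observation: the block from step 2 through step 3 cancels to the identity and can be dropped.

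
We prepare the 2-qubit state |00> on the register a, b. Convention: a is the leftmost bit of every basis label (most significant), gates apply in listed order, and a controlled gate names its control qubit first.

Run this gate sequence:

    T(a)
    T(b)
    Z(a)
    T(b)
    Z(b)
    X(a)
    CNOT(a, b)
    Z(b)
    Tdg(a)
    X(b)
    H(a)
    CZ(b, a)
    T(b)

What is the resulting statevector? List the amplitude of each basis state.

The resulting statevector has amplitude sqrt(2)*exp(3*I*pi/4)/2 on |00>, 0 on |01>, -sqrt(2)*exp(3*I*pi/4)/2 on |10>, 0 on |11>.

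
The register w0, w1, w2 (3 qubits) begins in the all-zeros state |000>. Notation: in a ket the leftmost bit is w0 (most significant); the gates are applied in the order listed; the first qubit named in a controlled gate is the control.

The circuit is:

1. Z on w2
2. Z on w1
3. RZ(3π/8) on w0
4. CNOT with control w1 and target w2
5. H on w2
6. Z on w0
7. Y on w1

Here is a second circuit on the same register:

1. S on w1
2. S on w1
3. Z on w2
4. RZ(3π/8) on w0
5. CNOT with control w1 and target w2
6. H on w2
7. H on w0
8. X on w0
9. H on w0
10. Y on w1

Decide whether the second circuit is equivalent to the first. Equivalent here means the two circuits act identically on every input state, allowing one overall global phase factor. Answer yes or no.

Yes — the two circuits implement the same unitary up to a global phase.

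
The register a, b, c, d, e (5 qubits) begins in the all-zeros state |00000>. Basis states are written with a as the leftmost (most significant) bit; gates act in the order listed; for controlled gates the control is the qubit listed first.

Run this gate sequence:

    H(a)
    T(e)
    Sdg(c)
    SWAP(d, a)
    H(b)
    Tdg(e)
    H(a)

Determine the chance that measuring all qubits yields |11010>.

Outcome |11010> occurs with probability 1/8.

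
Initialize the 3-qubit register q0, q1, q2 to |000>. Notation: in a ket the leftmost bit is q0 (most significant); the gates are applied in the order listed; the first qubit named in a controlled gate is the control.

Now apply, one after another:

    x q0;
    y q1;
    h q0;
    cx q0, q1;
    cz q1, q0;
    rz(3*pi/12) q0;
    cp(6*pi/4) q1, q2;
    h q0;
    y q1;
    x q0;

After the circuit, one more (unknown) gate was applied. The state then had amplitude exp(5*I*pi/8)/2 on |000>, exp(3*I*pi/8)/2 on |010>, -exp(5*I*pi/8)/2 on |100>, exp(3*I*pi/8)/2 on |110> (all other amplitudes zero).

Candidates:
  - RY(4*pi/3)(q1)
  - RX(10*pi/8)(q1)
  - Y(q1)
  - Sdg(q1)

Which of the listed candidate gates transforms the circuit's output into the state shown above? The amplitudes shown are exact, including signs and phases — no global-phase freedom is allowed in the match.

The unique candidate consistent with the amplitudes is Y(q1).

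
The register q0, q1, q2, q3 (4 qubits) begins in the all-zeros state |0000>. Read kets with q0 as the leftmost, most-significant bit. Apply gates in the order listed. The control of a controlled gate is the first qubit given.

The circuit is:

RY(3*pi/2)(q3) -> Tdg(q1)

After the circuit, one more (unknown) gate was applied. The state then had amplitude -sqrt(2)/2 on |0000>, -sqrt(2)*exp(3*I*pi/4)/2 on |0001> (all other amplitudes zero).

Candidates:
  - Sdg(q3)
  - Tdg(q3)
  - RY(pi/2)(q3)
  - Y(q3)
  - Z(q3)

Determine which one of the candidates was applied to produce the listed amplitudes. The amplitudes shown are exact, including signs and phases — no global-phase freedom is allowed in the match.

The applied gate was Tdg(q3).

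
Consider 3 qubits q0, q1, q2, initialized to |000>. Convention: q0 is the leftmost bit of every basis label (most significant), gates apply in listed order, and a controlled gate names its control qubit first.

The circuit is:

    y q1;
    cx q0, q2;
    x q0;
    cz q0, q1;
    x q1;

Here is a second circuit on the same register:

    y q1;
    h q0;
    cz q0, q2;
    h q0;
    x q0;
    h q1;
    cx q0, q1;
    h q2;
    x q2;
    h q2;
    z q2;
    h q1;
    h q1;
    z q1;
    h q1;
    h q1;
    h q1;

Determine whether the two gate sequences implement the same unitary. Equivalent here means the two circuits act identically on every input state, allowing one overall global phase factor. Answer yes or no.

No: there is an input state on which the two circuits produce genuinely different outputs (not merely differing by a phase).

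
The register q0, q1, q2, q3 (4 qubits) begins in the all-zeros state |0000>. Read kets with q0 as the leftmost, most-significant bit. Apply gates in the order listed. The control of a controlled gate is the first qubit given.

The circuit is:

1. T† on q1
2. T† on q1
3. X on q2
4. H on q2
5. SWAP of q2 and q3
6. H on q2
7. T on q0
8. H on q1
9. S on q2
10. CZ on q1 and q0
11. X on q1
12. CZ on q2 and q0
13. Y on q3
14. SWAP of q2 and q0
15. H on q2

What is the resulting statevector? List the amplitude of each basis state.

The final amplitudes are I/4 on |0000>, I/4 on |0001>, I/4 on |0010>, I/4 on |0011>, I/4 on |0100>, I/4 on |0101>, I/4 on |0110>, I/4 on |0111>, -1/4 on |1000>, -1/4 on |1001>, -1/4 on |1010>, -1/4 on |1011>, -1/4 on |1100>, -1/4 on |1101>, -1/4 on |1110>, -1/4 on |1111>.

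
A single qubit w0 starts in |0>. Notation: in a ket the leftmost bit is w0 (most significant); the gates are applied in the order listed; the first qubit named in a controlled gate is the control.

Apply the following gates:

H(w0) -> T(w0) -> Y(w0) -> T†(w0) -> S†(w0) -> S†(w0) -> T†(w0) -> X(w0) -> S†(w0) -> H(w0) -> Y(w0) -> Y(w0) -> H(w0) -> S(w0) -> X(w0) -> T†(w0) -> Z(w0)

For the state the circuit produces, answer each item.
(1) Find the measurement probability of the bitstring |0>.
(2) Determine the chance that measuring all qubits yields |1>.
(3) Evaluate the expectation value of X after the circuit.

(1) The probability of measuring |0> is 1/2. Key observation: the block from step 8 through step 15 cancels to the identity and can be dropped.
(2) A full measurement returns |1> with probability 1/2.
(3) The expectation value of X is 1.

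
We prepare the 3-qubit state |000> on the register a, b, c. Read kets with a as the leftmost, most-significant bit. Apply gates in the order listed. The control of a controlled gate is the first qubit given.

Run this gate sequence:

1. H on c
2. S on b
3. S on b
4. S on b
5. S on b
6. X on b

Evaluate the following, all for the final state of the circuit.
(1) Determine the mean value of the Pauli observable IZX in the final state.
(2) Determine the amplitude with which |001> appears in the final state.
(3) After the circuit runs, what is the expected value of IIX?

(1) In the final state, IZX has expectation -1. Key observation: the block from step 2 through step 5 cancels to the identity and can be dropped.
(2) The amplitude on |001> is 0.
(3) The observable IIX averages to 1.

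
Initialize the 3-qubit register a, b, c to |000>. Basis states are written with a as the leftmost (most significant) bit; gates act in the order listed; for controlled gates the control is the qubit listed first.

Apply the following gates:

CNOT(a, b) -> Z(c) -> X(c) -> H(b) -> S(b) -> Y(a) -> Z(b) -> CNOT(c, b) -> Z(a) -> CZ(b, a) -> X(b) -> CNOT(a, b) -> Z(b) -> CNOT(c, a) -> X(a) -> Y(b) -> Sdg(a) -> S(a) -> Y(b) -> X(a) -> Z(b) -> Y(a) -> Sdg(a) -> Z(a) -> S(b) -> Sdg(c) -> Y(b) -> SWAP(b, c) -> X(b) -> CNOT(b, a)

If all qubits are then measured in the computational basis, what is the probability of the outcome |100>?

Outcome |100> occurs with probability 1/2. Key observation: steps 15-20 multiply out to the identity, so the circuit reduces to the remaining gates.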